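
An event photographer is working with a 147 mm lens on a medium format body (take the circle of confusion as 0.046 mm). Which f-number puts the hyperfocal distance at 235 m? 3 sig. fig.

f/2.00

Rearrange H = f²/(N·c) + f for N: N = f² / ((H − f)·c).
N = 147² / ((235000 − 147) × 0.046) = 21609 / 10803 ≈ 2.00.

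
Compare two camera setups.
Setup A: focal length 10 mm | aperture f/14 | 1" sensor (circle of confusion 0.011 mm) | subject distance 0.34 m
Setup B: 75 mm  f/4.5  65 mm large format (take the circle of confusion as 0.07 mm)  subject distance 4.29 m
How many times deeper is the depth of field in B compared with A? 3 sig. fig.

4.60

Setup A: H = 10²/(14×0.011) + 10 ≈ 659.4 mm; DoF = Df − Dn = 691.34 − 225.43 ≈ 465.91 mm.
Setup B: H = 75²/(4.5×0.07) + 75 ≈ 17932.1 mm; DoF = Df − Dn = 5615.5 − 3470.8 ≈ 2144.7 mm.
Ratio = 2144.7 / 465.91 ≈ 4.60.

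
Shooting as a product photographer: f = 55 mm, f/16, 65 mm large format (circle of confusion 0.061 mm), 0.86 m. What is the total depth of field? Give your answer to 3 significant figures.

Hyperfocal distance H = f²/(N·c) + f = 55²/(16 × 0.061) + 55 = 3025/0.976 + 55 ≈ 3154.4 mm ≈ 3.154 m.
Near limit Dn = s·(H − f)/(H + s − 2f) = 860 × (3154.4 − 55) / (3154.4 + 860 − 2 × 55) = 860 × 3099.4 / 3904.4 ≈ 682.69 mm.
Far limit Df = s·(H − f)/(H − s) = 860 × (3154.4 − 55) / (3154.4 − 860) = 860 × 3099.4 / 2294.4 ≈ 1161.74 mm.
Depth of field = Df − Dn = 1161.74 − 682.69 ≈ 479.05 mm.

479 mm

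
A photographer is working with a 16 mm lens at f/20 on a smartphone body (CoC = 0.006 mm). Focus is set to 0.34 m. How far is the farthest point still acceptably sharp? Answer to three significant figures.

401 mm

Hyperfocal distance H = f²/(N·c) + f = 16²/(20 × 0.006) + 16 = 256/0.12 + 16 ≈ 2149.3 mm ≈ 2.149 m.
Far limit Df = s·(H − f)/(H − s) = 340 × (2149.3 − 16) / (2149.3 − 340) = 340 × 2133.3 / 1809.3 ≈ 400.88 mm.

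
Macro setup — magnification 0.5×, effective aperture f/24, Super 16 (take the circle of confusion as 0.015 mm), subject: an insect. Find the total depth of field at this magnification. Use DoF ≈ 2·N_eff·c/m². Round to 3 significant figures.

At magnification m, DoF ≈ 2·N_eff·c/m² = 2 × 24 × 0.015 / 0.5² = 0.72 / 0.25 ≈ 2.88 mm.

2.88 mm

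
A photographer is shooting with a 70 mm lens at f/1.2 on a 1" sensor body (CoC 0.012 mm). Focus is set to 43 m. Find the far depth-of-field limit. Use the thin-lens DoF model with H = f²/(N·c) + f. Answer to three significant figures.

Hyperfocal distance H = f²/(N·c) + f = 70²/(1.2 × 0.012) + 70 = 4900/0.0144 + 70 ≈ 340347.8 mm ≈ 340.3 m.
Far limit Df = s·(H − f)/(H − s) = 43000 × (340347.8 − 70) / (340347.8 − 43000) = 43000 × 340277.8 / 297347.8 ≈ 49208 mm ≈ 49.2 m.

49.2 m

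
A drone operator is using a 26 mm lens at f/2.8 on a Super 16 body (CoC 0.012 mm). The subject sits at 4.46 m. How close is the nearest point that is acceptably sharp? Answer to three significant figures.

3.65 m

Hyperfocal distance H = f²/(N·c) + f = 26²/(2.8 × 0.012) + 26 = 676/0.0336 + 26 ≈ 20145.0 mm ≈ 20.15 m.
Near limit Dn = s·(H − f)/(H + s − 2f) = 4460 × (20145.0 − 26) / (20145.0 + 4460 − 2 × 26) = 4460 × 20119.0 / 24553.0 ≈ 3654.6 mm ≈ 3.65 m.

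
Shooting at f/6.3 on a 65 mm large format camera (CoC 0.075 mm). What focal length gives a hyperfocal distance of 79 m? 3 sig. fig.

From H = f²/(N·c) + f, with f ≪ H: f ≈ √(H·N·c) = √(79000 × 6.3 × 0.075) = √37328 ≈ 193.2 mm.
The +f correction barely moves this — solving exactly, f² + N·c·f − N·c·H = 0 ⇒ f = (−N·c + √((N·c)² + 4·N·c·H))/2 = (−0.4725 + √149310)/2 ≈ 192.97 mm, so f ≈ 193 mm.

193 mm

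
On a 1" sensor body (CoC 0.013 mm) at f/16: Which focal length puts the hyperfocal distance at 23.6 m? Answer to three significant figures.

From H = f²/(N·c) + f, with f ≪ H: f ≈ √(H·N·c) = √(23600 × 16 × 0.013) = √4908.8 ≈ 70.06 mm.
Exact: f² + N·c·f − N·c·H = 0 ⇒ f = (−N·c + √((N·c)² + 4·N·c·H))/2 = (−0.208 + √19635)/2 ≈ 69.959 mm ≈ 70.0 mm.

70.0 mm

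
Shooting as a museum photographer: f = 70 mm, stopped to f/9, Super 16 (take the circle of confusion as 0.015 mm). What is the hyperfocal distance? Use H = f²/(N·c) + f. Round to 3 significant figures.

36.4 m

Hyperfocal distance H = f²/(N·c) + f = 70²/(9 × 0.015) + 70 = 4900/0.135 + 70 ≈ 36366.3 mm ≈ 36.4 m.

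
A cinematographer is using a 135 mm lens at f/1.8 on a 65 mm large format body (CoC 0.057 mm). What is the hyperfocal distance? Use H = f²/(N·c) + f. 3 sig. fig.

178 m

Hyperfocal distance H = f²/(N·c) + f = 135²/(1.8 × 0.057) + 135 = 18225/0.1026 + 135 ≈ 177766.6 mm ≈ 178 m.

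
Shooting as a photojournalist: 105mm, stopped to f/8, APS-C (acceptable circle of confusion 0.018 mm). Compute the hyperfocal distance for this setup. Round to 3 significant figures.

Hyperfocal distance H = f²/(N·c) + f = 105²/(8 × 0.018) + 105 = 11025/0.144 + 105 ≈ 76667.5 mm ≈ 76.7 m.

76.7 m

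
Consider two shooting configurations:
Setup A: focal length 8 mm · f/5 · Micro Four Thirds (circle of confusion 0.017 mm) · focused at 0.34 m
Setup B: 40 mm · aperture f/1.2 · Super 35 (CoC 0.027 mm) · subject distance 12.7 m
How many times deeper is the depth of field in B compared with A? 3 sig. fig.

Setup A: H = 8²/(5×0.017) + 8 ≈ 760.9 mm; DoF = Df − Dn = 608.16 − 235.96 ≈ 372.20 mm.
Setup B: H = 40²/(1.2×0.027) + 40 ≈ 49422.7 mm; DoF = Df − Dn = 17078.3 − 10108.5 ≈ 6969.8 mm.
Ratio = 6969.8 / 372.20 ≈ 18.7.

18.7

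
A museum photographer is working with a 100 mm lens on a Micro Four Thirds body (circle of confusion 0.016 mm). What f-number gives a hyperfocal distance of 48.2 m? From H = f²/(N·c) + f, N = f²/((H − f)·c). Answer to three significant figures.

Rearrange H = f²/(N·c) + f for N: N = f² / ((H − f)·c).
N = 100² / ((48200 − 100) × 0.016) = 10000 / 769.6 ≈ 13.

f/13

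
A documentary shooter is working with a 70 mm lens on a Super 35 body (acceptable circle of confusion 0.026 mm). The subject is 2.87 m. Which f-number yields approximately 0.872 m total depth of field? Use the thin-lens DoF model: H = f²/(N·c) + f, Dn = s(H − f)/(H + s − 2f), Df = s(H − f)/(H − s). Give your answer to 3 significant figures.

f/10

Write h = H − f = f²/(N·c). The thin-lens limits are Dn = s·h/(h + (s−f)) and Df = s·h/(h − (s−f)), so DoF = Df − Dn = 2·s·(s−f)·h / (h² − (s−f)²).
That is a quadratic in h: DoF·h² − 2·s·(s−f)·h − DoF·(s−f)² = 0 ⇒ h = (s−f)·(s + √(s² + DoF²)) / DoF = 2800 × (2870 + √(2870² + 872²)) / 872 = 2800 × (2870 + 2999.55) / 872 ≈ 18847 mm.
Then N = f²/(c·h) = 70² / (0.026 × 18847) = 4900 / 490.03 ≈ 10.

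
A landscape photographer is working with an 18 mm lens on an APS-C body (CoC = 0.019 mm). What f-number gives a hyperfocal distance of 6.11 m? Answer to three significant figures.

f/2.80

Rearrange H = f²/(N·c) + f for N: N = f² / ((H − f)·c).
N = 18² / ((6110 − 18) × 0.019) = 324 / 115.7 ≈ 2.80.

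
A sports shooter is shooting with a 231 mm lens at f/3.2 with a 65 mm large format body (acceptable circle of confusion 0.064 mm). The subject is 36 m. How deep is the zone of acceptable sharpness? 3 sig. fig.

10.1 m

Hyperfocal distance H = f²/(N·c) + f = 231²/(3.2 × 0.064) + 231 = 53361/0.2048 + 231 ≈ 260782.8 mm ≈ 260.8 m.
Near limit Dn = s·(H − f)/(H + s − 2f) = 36000 × (260782.8 − 231) / (260782.8 + 36000 − 2 × 231) = 36000 × 260551.8 / 296320.8 ≈ 31654 mm.
Far limit Df = s·(H − f)/(H − s) = 36000 × (260782.8 − 231) / (260782.8 − 36000) = 36000 × 260551.8 / 224782.8 ≈ 41729 mm.
Depth of field = Df − Dn = 41729 − 31654 ≈ 10075 mm ≈ 10.1 m.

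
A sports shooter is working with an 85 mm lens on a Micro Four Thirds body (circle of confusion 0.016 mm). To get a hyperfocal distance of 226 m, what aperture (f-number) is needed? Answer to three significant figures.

Rearrange H = f²/(N·c) + f for N: N = f² / ((H − f)·c).
N = 85² / ((226000 − 85) × 0.016) = 7225 / 3615 ≈ 2.00.

f/2.00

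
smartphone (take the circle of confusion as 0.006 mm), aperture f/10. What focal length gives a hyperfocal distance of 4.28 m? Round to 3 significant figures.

16.0 mm

From H = f²/(N·c) + f, with f ≪ H: f ≈ √(H·N·c) = √(4280 × 10 × 0.006) = √256.80 ≈ 16.02 mm.
The +f correction barely moves this — solving exactly, f² + N·c·f − N·c·H = 0 ⇒ f = (−N·c + √((N·c)² + 4·N·c·H))/2 = (−0.06 + √1027.2)/2 ≈ 15.995 mm, so f ≈ 16.0 mm.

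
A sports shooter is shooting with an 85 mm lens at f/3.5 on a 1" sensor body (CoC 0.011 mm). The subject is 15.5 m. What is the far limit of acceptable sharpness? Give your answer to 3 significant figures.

Hyperfocal distance H = f²/(N·c) + f = 85²/(3.5 × 0.011) + 85 = 7225/0.0385 + 85 ≈ 187747.3 mm ≈ 187.7 m.
Far limit Df = s·(H − f)/(H − s) = 15500 × (187747.3 − 85) / (187747.3 − 15500) = 15500 × 187662.3 / 172247.3 ≈ 16887 mm ≈ 16.9 m.

16.9 m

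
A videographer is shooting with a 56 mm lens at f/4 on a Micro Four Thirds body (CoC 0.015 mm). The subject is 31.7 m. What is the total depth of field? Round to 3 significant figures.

Hyperfocal distance H = f²/(N·c) + f = 56²/(4 × 0.015) + 56 = 3136/0.06 + 56 ≈ 52322.7 mm ≈ 52.32 m.
Near limit Dn = s·(H − f)/(H + s − 2f) = 31700 × (52322.7 − 56) / (52322.7 + 31700 − 2 × 56) = 31700 × 52266.7 / 83910.7 ≈ 19745 mm.
Far limit Df = s·(H − f)/(H − s) = 31700 × (52322.7 − 56) / (52322.7 − 31700) = 31700 × 52266.7 / 20622.7 ≈ 80341 mm.
Depth of field = Df − Dn = 80341 − 19745 ≈ 60596 mm ≈ 60.6 m.

60.6 m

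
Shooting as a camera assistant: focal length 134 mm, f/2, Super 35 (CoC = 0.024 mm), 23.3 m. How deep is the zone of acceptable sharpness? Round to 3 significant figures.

2.90 m

Hyperfocal distance H = f²/(N·c) + f = 134²/(2 × 0.024) + 134 = 17956/0.048 + 134 ≈ 374217.3 mm ≈ 374.2 m.
Near limit Dn = s·(H − f)/(H + s − 2f) = 23300 × (374217.3 − 134) / (374217.3 + 23300 − 2 × 134) = 23300 × 374083.3 / 397249.3 ≈ 21941.2 mm.
Far limit Df = s·(H − f)/(H − s) = 23300 × (374217.3 − 134) / (374217.3 − 23300) = 23300 × 374083.3 / 350917.3 ≈ 24838.2 mm.
Depth of field = Df − Dn = 24838.2 − 21941.2 ≈ 2897.0 mm ≈ 2.90 m.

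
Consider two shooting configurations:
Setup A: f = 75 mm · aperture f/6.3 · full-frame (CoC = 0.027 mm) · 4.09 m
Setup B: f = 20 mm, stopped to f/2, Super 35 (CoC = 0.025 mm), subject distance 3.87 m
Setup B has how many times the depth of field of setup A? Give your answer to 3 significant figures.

4.81

Setup A: H = 75²/(6.3×0.027) + 75 ≈ 33143.8 mm; DoF = Df − Dn = 4655.2 − 3647.2 ≈ 1008.0 mm.
Setup B: H = 20²/(2×0.025) + 20 ≈ 8020.0 mm; DoF = Df − Dn = 7460.2 − 2612.7 ≈ 4847.5 mm.
Ratio = 4847.5 / 1008.0 ≈ 4.81.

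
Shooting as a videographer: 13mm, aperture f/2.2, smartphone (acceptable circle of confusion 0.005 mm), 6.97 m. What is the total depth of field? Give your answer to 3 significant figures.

7.94 m

Hyperfocal distance H = f²/(N·c) + f = 13²/(2.2 × 0.005) + 13 = 169/0.011 + 13 ≈ 15376.6 mm ≈ 15.38 m.
Near limit Dn = s·(H − f)/(H + s − 2f) = 6970 × (15376.6 − 13) / (15376.6 + 6970 − 2 × 13) = 6970 × 15363.6 / 22320.6 ≈ 4797.6 mm.
Far limit Df = s·(H − f)/(H − s) = 6970 × (15376.6 − 13) / (15376.6 − 6970) = 6970 × 15363.6 / 8406.6 ≈ 12738.1 mm.
Depth of field = Df − Dn = 12738.1 − 4797.6 ≈ 7940.5 mm ≈ 7.94 m.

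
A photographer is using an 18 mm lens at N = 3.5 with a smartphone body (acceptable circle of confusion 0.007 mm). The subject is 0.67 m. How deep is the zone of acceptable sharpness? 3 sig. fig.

66.2 mm

Hyperfocal distance H = f²/(N·c) + f = 18²/(3.5 × 0.007) + 18 = 324/0.0245 + 18 ≈ 13242.5 mm ≈ 13.24 m.
Near limit Dn = s·(H − f)/(H + s − 2f) = 670 × (13242.5 − 18) / (13242.5 + 670 − 2 × 18) = 670 × 13224.5 / 13876.5 ≈ 638.519 mm.
Far limit Df = s·(H − f)/(H − s) = 670 × (13242.5 − 18) / (13242.5 − 670) = 670 × 13224.5 / 12572.5 ≈ 704.746 mm.
Depth of field = Df − Dn = 704.746 − 638.519 ≈ 66.227 mm.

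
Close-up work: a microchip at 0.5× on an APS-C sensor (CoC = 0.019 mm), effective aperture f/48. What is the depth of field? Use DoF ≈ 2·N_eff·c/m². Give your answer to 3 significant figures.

At magnification m, DoF ≈ 2·N_eff·c/m² = 2 × 48 × 0.019 / 0.5² = 1.824 / 0.25 ≈ 7.3 mm.

7.30 mm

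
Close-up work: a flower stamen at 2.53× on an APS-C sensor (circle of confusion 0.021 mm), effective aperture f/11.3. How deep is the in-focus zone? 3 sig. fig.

At magnification m, DoF ≈ 2·N_eff·c/m² = 2 × 11.3 × 0.021 / 2.53² = 0.4746 / 6.401 ≈ 0.0741 mm.

0.0741 mm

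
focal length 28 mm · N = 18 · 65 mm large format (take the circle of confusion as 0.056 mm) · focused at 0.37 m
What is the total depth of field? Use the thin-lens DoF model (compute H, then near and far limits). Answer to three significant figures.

403 mm

Hyperfocal distance H = f²/(N·c) + f = 28²/(18 × 0.056) + 28 = 784/1.008 + 28 ≈ 805.8 mm ≈ 0.806 m.
Near limit Dn = s·(H − f)/(H + s − 2f) = 370 × (805.8 − 28) / (805.8 + 370 − 2 × 28) = 370 × 777.8 / 1119.8 ≈ 257.00 mm.
Far limit Df = s·(H − f)/(H − s) = 370 × (805.8 − 28) / (805.8 − 370) = 370 × 777.8 / 435.8 ≈ 660.38 mm.
Depth of field = Df − Dn = 660.38 − 257.00 ≈ 403.38 mm.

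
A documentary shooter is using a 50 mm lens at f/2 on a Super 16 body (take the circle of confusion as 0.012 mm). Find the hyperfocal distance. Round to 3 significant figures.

104 m

Hyperfocal distance H = f²/(N·c) + f = 50²/(2 × 0.012) + 50 = 2500/0.024 + 50 ≈ 104216.7 mm ≈ 104 m.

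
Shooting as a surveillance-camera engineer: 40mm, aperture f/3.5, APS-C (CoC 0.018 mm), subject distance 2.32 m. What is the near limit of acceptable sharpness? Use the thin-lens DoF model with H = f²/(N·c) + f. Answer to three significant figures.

Hyperfocal distance H = f²/(N·c) + f = 40²/(3.5 × 0.018) + 40 = 1600/0.063 + 40 ≈ 25436.8 mm ≈ 25.44 m.
Near limit Dn = s·(H − f)/(H + s − 2f) = 2320 × (25436.8 − 40) / (25436.8 + 2320 − 2 × 40) = 2320 × 25396.8 / 27676.8 ≈ 2128.9 mm ≈ 2.13 m.

2.13 m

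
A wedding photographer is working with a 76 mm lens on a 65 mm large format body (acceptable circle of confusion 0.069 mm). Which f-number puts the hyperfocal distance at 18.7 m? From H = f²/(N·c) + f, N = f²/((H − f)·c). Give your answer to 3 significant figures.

f/4.49

Rearrange H = f²/(N·c) + f for N: N = f² / ((H − f)·c).
N = 76² / ((18700 − 76) × 0.069) = 5776 / 1285 ≈ 4.49.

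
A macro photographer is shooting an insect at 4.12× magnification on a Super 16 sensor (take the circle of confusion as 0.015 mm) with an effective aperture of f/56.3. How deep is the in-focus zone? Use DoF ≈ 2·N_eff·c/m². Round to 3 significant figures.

0.0995 mm

At magnification m, DoF ≈ 2·N_eff·c/m² = 2 × 56.3 × 0.015 / 4.12² = 1.689 / 16.97 ≈ 0.0995 mm.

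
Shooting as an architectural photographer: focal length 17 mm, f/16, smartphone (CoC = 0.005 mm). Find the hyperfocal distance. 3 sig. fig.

3.63 m

Hyperfocal distance H = f²/(N·c) + f = 17²/(16 × 0.005) + 17 = 289/0.08 + 17 ≈ 3629.5 mm ≈ 3.63 m.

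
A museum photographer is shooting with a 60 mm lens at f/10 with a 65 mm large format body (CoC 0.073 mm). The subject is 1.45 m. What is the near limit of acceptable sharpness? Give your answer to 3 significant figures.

Hyperfocal distance H = f²/(N·c) + f = 60²/(10 × 0.073) + 60 = 3600/0.73 + 60 ≈ 4991.5 mm ≈ 4.992 m.
Near limit Dn = s·(H − f)/(H + s − 2f) = 1450 × (4991.5 − 60) / (4991.5 + 1450 − 2 × 60) = 1450 × 4931.5 / 6321.5 ≈ 1131.2 mm ≈ 1.13 m.

1.13 m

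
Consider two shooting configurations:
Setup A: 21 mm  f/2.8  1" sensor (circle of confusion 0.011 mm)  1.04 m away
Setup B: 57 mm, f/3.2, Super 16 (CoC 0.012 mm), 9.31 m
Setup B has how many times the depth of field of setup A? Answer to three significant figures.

13.9

Setup A: H = 21²/(2.8×0.011) + 21 ≈ 14339.2 mm; DoF = Df − Dn = 1119.69 − 970.90 ≈ 148.79 mm.
Setup B: H = 57²/(3.2×0.012) + 57 ≈ 84666.4 mm; DoF = Df − Dn = 10453.2 − 8392.2 ≈ 2061.0 mm.
Ratio = 2061.0 / 148.79 ≈ 13.9.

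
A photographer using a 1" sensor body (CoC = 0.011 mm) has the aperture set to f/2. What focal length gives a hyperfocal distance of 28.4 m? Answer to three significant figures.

25.0 mm

From H = f²/(N·c) + f, with f ≪ H: f ≈ √(H·N·c) = √(28400 × 2 × 0.011) = √624.80 ≈ 25.00 mm.
The +f correction barely moves this — solving exactly, f² + N·c·f − N·c·H = 0 ⇒ f = (−N·c + √((N·c)² + 4·N·c·H))/2 = (−0.022 + √2499.2)/2 ≈ 24.985 mm, so f ≈ 25.0 mm.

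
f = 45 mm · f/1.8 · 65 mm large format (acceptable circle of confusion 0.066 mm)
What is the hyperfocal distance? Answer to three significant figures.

Hyperfocal distance H = f²/(N·c) + f = 45²/(1.8 × 0.066) + 45 = 2025/0.1188 + 45 ≈ 17090.5 mm ≈ 17.1 m.

17.1 m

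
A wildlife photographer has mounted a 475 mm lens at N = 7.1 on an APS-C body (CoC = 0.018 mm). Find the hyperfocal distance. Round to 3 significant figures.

Hyperfocal distance H = f²/(N·c) + f = 475²/(7.1 × 0.018) + 475 = 225625/0.1278 + 475 ≈ 1765928.8 mm ≈ 1770 m.

1770 m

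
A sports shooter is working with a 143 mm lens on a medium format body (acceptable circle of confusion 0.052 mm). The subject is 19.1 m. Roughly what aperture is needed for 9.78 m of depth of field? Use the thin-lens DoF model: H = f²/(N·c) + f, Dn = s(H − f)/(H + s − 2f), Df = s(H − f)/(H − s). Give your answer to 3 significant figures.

f/5

Write h = H − f = f²/(N·c). The thin-lens limits are Dn = s·h/(h + (s−f)) and Df = s·h/(h − (s−f)), so DoF = Df − Dn = 2·s·(s−f)·h / (h² − (s−f)²).
That is a quadratic in h: DoF·h² − 2·s·(s−f)·h − DoF·(s−f)² = 0 ⇒ h = (s−f)·(s + √(s² + DoF²)) / DoF = 18957 × (19100 + √(19100² + 9780²)) / 9780 = 18957 × (19100 + 21458.3) / 9780 ≈ 78616 mm.
Then N = f²/(c·h) = 143² / (0.052 × 78616) = 20449 / 4088.0 ≈ 5.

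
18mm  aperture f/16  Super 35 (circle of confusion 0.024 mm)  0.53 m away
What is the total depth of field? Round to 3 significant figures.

Hyperfocal distance H = f²/(N·c) + f = 18²/(16 × 0.024) + 18 = 324/0.384 + 18 ≈ 861.8 mm ≈ 0.862 m.
Near limit Dn = s·(H − f)/(H + s − 2f) = 530 × (861.8 − 18) / (861.8 + 530 − 2 × 18) = 530 × 843.8 / 1355.8 ≈ 329.8 mm.
Far limit Df = s·(H − f)/(H − s) = 530 × (861.8 − 18) / (861.8 − 530) = 530 × 843.8 / 331.8 ≈ 1348.0 mm.
Depth of field = Df − Dn = 1348.0 − 329.8 ≈ 1018.2 mm ≈ 1.02 m.

1.02 m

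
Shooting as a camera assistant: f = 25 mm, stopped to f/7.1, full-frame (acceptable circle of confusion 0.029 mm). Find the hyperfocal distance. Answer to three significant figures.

Hyperfocal distance H = f²/(N·c) + f = 25²/(7.1 × 0.029) + 25 = 625/0.2059 + 25 ≈ 3060.5 mm ≈ 3.06 m.

3.06 m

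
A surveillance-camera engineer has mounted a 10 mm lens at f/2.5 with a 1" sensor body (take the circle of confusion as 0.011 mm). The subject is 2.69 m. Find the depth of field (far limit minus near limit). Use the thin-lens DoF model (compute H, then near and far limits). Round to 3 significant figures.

Hyperfocal distance H = f²/(N·c) + f = 10²/(2.5 × 0.011) + 10 = 100/0.0275 + 10 ≈ 3646.4 mm ≈ 3.646 m.
Near limit Dn = s·(H − f)/(H + s − 2f) = 2690 × (3646.4 − 10) / (3646.4 + 2690 − 2 × 10) = 2690 × 3636.4 / 6316.4 ≈ 1548.6 mm.
Far limit Df = s·(H − f)/(H − s) = 2690 × (3646.4 − 10) / (3646.4 − 2690) = 2690 × 3636.4 / 956.4 ≈ 10228.1 mm.
Depth of field = Df − Dn = 10228.1 − 1548.6 ≈ 8679.5 mm ≈ 8.68 m.

8.68 m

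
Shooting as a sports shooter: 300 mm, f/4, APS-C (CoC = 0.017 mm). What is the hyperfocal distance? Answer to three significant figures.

1320 m

Hyperfocal distance H = f²/(N·c) + f = 300²/(4 × 0.017) + 300 = 90000/0.068 + 300 ≈ 1323829.4 mm ≈ 1320 m.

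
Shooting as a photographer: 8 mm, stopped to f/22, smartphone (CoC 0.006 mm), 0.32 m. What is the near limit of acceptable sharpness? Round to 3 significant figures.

Hyperfocal distance H = f²/(N·c) + f = 8²/(22 × 0.006) + 8 = 64/0.132 + 8 ≈ 492.8 mm ≈ 0.493 m.
Near limit Dn = s·(H − f)/(H + s − 2f) = 320 × (492.8 − 8) / (492.8 + 320 − 2 × 8) = 320 × 484.8 / 796.8 ≈ 194.71 mm.

195 mm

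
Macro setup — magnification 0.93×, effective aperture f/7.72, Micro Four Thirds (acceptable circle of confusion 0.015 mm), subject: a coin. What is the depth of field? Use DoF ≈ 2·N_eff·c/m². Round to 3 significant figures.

0.268 mm

At magnification m, DoF ≈ 2·N_eff·c/m² = 2 × 7.72 × 0.015 / 0.93² = 0.2316 / 0.8649 ≈ 0.268 mm.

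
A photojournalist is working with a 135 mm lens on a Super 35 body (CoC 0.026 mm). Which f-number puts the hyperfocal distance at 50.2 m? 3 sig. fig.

f/14

Rearrange H = f²/(N·c) + f for N: N = f² / ((H − f)·c).
N = 135² / ((50200 − 135) × 0.026) = 18225 / 1302 ≈ 14.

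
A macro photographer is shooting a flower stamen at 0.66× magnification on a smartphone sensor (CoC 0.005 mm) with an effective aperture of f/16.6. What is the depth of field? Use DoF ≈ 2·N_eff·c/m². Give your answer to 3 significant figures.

At magnification m, DoF ≈ 2·N_eff·c/m² = 2 × 16.6 × 0.005 / 0.66² = 0.166 / 0.4356 ≈ 0.381 mm.

0.381 mm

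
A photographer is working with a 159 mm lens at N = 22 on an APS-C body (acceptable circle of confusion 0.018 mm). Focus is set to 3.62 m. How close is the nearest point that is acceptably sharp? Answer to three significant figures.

Hyperfocal distance H = f²/(N·c) + f = 159²/(22 × 0.018) + 159 = 25281/0.396 + 159 ≈ 63999.9 mm ≈ 64.00 m.
Near limit Dn = s·(H − f)/(H + s − 2f) = 3620 × (63999.9 − 159) / (63999.9 + 3620 − 2 × 159) = 3620 × 63840.9 / 67301.9 ≈ 3433.8 mm ≈ 3.43 m.

3.43 m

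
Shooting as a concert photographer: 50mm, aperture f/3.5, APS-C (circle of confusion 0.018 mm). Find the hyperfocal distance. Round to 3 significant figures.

Hyperfocal distance H = f²/(N·c) + f = 50²/(3.5 × 0.018) + 50 = 2500/0.063 + 50 ≈ 39732.5 mm ≈ 39.7 m.

39.7 m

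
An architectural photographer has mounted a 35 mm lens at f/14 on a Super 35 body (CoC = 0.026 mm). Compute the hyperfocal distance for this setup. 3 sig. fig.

Hyperfocal distance H = f²/(N·c) + f = 35²/(14 × 0.026) + 35 = 1225/0.364 + 35 ≈ 3400.4 mm ≈ 3.40 m.

3.40 m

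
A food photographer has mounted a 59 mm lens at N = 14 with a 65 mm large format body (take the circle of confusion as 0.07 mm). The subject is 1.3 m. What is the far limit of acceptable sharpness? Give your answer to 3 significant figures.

Hyperfocal distance H = f²/(N·c) + f = 59²/(14 × 0.07) + 59 = 3481/0.98 + 59 ≈ 3611.0 mm ≈ 3.611 m.
Far limit Df = s·(H − f)/(H − s) = 1300 × (3611.0 − 59) / (3611.0 − 1300) = 1300 × 3552.0 / 2311.0 ≈ 1998.1 mm ≈ 2.00 m.

2.00 m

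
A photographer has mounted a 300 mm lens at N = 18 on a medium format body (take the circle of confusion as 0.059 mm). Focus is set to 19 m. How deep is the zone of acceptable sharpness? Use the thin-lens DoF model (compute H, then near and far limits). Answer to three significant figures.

8.81 m

Hyperfocal distance H = f²/(N·c) + f = 300²/(18 × 0.059) + 300 = 90000/1.062 + 300 ≈ 85045.8 mm ≈ 85.05 m.
Near limit Dn = s·(H − f)/(H + s − 2f) = 19000 × (85045.8 − 300) / (85045.8 + 19000 − 2 × 300) = 19000 × 84745.8 / 103445.8 ≈ 15565.3 mm.
Far limit Df = s·(H − f)/(H − s) = 19000 × (85045.8 − 300) / (85045.8 − 19000) = 19000 × 84745.8 / 66045.8 ≈ 24379.6 mm.
Depth of field = Df − Dn = 24379.6 − 15565.3 ≈ 8814.3 mm ≈ 8.81 m.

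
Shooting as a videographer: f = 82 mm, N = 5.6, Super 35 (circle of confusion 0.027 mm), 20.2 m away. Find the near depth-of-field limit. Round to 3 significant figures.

Hyperfocal distance H = f²/(N·c) + f = 82²/(5.6 × 0.027) + 82 = 6724/0.1512 + 82 ≈ 44552.9 mm ≈ 44.55 m.
Near limit Dn = s·(H − f)/(H + s − 2f) = 20200 × (44552.9 − 82) / (44552.9 + 20200 − 2 × 82) = 20200 × 44470.9 / 64588.9 ≈ 13908 mm ≈ 13.9 m.

13.9 m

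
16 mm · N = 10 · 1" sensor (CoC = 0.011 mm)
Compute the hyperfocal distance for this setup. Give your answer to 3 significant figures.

2.34 m

Hyperfocal distance H = f²/(N·c) + f = 16²/(10 × 0.011) + 16 = 256/0.11 + 16 ≈ 2343.3 mm ≈ 2.34 m.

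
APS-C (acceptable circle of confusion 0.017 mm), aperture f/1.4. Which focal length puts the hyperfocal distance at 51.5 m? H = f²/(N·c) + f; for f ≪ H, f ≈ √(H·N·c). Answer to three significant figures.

From H = f²/(N·c) + f, with f ≪ H: f ≈ √(H·N·c) = √(51500 × 1.4 × 0.017) = √1225.7 ≈ 35.01 mm.
The +f correction barely moves this — solving exactly, f² + N·c·f − N·c·H = 0 ⇒ f = (−N·c + √((N·c)² + 4·N·c·H))/2 = (−0.0238 + √4902.8)/2 ≈ 34.998 mm, so f ≈ 35.0 mm.

35.0 mm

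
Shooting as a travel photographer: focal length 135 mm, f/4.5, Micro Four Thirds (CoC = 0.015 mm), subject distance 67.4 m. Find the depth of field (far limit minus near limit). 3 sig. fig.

35.8 m

Hyperfocal distance H = f²/(N·c) + f = 135²/(4.5 × 0.015) + 135 = 18225/0.0675 + 135 ≈ 270135.0 mm ≈ 270.1 m.
Near limit Dn = s·(H − f)/(H + s − 2f) = 67400 × (270135.0 − 135) / (270135.0 + 67400 − 2 × 135) = 67400 × 270000.0 / 337265.0 ≈ 53958 mm.
Far limit Df = s·(H − f)/(H − s) = 67400 × (270135.0 − 135) / (270135.0 − 67400) = 67400 × 270000.0 / 202735.0 ≈ 89762 mm.
Depth of field = Df − Dn = 89762 − 53958 ≈ 35804 mm ≈ 35.8 m.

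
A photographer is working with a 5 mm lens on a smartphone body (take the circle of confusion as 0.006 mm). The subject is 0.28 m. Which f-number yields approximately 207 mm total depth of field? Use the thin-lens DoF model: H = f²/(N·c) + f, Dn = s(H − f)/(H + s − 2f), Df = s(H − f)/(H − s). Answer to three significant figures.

f/4.99

Write h = H − f = f²/(N·c). The thin-lens limits are Dn = s·h/(h + (s−f)) and Df = s·h/(h − (s−f)), so DoF = Df − Dn = 2·s·(s−f)·h / (h² − (s−f)²).
That is a quadratic in h: DoF·h² − 2·s·(s−f)·h − DoF·(s−f)² = 0 ⇒ h = (s−f)·(s + √(s² + DoF²)) / DoF = 275 × (280 + √(280² + 207²)) / 207 = 275 × (280 + 348.208) / 207 ≈ 834.58 mm.
Then N = f²/(c·h) = 5² / (0.006 × 834.58) = 25 / 5.0075 ≈ 4.99.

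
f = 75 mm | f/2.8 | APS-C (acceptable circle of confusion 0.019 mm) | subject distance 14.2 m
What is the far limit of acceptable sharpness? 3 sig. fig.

16.4 m

Hyperfocal distance H = f²/(N·c) + f = 75²/(2.8 × 0.019) + 75 = 5625/0.0532 + 75 ≈ 105808.1 mm ≈ 105.8 m.
Far limit Df = s·(H − f)/(H − s) = 14200 × (105808.1 − 75) / (105808.1 − 14200) = 14200 × 105733.1 / 91608.1 ≈ 16389 mm ≈ 16.4 m.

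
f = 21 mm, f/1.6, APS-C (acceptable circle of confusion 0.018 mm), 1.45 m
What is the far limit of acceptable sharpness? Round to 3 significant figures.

1.60 m

Hyperfocal distance H = f²/(N·c) + f = 21²/(1.6 × 0.018) + 21 = 441/0.0288 + 21 ≈ 15333.5 mm ≈ 15.33 m.
Far limit Df = s·(H − f)/(H − s) = 1450 × (15333.5 − 21) / (15333.5 − 1450) = 1450 × 15312.5 / 13883.5 ≈ 1599.2 mm ≈ 1.60 m.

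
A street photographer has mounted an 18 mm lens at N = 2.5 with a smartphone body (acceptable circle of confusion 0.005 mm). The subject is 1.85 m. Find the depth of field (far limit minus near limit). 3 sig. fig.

Hyperfocal distance H = f²/(N·c) + f = 18²/(2.5 × 0.005) + 18 = 324/0.0125 + 18 ≈ 25938.0 mm ≈ 25.94 m.
Near limit Dn = s·(H − f)/(H + s − 2f) = 1850 × (25938.0 − 18) / (25938.0 + 1850 − 2 × 18) = 1850 × 25920.0 / 27752.0 ≈ 1727.88 mm.
Far limit Df = s·(H − f)/(H − s) = 1850 × (25938.0 − 18) / (25938.0 − 1850) = 1850 × 25920.0 / 24088.0 ≈ 1990.70 mm.
Depth of field = Df − Dn = 1990.70 − 1727.88 ≈ 262.82 mm.

263 mm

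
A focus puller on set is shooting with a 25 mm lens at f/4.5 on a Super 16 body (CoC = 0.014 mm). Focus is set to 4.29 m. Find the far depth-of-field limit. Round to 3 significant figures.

7.53 m

Hyperfocal distance H = f²/(N·c) + f = 25²/(4.5 × 0.014) + 25 = 625/0.063 + 25 ≈ 9945.6 mm ≈ 9.946 m.
Far limit Df = s·(H − f)/(H − s) = 4290 × (9945.6 − 25) / (9945.6 − 4290) = 4290 × 9920.6 / 5655.6 ≈ 7525.2 mm ≈ 7.53 m.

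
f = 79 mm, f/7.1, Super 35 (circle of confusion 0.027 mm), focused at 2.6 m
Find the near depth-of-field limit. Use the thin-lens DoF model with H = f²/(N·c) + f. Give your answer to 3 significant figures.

Hyperfocal distance H = f²/(N·c) + f = 79²/(7.1 × 0.027) + 79 = 6241/0.1917 + 79 ≈ 32635.1 mm ≈ 32.64 m.
Near limit Dn = s·(H − f)/(H + s − 2f) = 2600 × (32635.1 − 79) / (32635.1 + 2600 − 2 × 79) = 2600 × 32556.1 / 35077.1 ≈ 2413.1 mm ≈ 2.41 m.

2.41 m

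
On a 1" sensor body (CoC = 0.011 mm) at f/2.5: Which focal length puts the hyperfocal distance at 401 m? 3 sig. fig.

105 mm

From H = f²/(N·c) + f, with f ≪ H: f ≈ √(H·N·c) = √(401000 × 2.5 × 0.011) = √11027 ≈ 105.0 mm.
The +f correction barely moves this — solving exactly, f² + N·c·f − N·c·H = 0 ⇒ f = (−N·c + √((N·c)² + 4·N·c·H))/2 = (−0.0275 + √44110)/2 ≈ 105.00 mm, so f ≈ 105 mm.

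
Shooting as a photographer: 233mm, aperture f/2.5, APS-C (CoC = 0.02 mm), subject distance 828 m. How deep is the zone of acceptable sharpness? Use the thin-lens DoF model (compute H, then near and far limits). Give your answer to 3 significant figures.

Hyperfocal distance H = f²/(N·c) + f = 233²/(2.5 × 0.02) + 233 = 54289/0.05 + 233 ≈ 1086013.0 mm ≈ 1086 m.
Near limit Dn = s·(H − f)/(H + s − 2f) = 828000 × (1086013.0 − 233) / (1086013.0 + 828000 − 2 × 233) = 828000 × 1085780.0 / 1913547.0 ≈ 469822 mm.
Far limit Df = s·(H − f)/(H − s) = 828000 × (1086013.0 − 233) / (1086013.0 − 828000) = 828000 × 1085780.0 / 258013.0 ≈ 3484421 mm.
Depth of field = Df − Dn = 3484421 − 469822 ≈ 3014599 mm ≈ 3010 m.

3010 m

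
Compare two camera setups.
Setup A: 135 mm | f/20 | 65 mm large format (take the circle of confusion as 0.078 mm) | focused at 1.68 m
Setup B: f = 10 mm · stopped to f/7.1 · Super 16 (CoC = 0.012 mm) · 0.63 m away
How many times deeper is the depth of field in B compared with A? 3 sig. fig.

2.04

Setup A: H = 135²/(20×0.078) + 135 ≈ 11817.7 mm; DoF = Df − Dn = 1936.03 − 1483.78 ≈ 452.25 mm.
Setup B: H = 10²/(7.1×0.012) + 10 ≈ 1183.7 mm; DoF = Df − Dn = 1335.42 − 412.24 ≈ 923.18 mm.
Ratio = 923.18 / 452.25 ≈ 2.04.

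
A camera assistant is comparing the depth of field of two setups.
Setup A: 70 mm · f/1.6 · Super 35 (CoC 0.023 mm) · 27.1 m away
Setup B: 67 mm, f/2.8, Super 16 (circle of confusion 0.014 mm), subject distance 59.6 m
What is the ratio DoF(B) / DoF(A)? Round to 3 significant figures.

7.40

Setup A: H = 70²/(1.6×0.023) + 70 ≈ 133222.2 mm; DoF = Df − Dn = 34003 − 22527 ≈ 11476 mm.
Setup B: H = 67²/(2.8×0.014) + 67 ≈ 114582.3 mm; DoF = Df − Dn = 124133 − 39214 ≈ 84919 mm.
Ratio = 84919 / 11476 ≈ 7.40.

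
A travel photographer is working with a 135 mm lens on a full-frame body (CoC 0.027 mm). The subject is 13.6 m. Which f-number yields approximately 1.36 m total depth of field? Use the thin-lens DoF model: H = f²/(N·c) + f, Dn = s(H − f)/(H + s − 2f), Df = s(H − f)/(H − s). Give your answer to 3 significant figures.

Write h = H − f = f²/(N·c). The thin-lens limits are Dn = s·h/(h + (s−f)) and Df = s·h/(h − (s−f)), so DoF = Df − Dn = 2·s·(s−f)·h / (h² − (s−f)²).
That is a quadratic in h: DoF·h² − 2·s·(s−f)·h − DoF·(s−f)² = 0 ⇒ h = (s−f)·(s + √(s² + DoF²)) / DoF = 13465 × (13600 + √(13600² + 1360²)) / 1360 = 13465 × (13600 + 13667.8) / 1360 ≈ 269972 mm.
Then N = f²/(c·h) = 135² / (0.027 × 269972) = 18225 / 7289.2 ≈ 2.50.

f/2.50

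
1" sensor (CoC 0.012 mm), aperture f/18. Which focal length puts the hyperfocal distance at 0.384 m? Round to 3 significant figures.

9.00 mm

From H = f²/(N·c) + f, with f ≪ H: f ≈ √(H·N·c) = √(384 × 18 × 0.012) = √82.944 ≈ 9.107 mm.
Exact: f² + N·c·f − N·c·H = 0 ⇒ f = (−N·c + √((N·c)² + 4·N·c·H))/2 = (−0.216 + √331.82)/2 ≈ 9.0000 mm ≈ 9.00 mm.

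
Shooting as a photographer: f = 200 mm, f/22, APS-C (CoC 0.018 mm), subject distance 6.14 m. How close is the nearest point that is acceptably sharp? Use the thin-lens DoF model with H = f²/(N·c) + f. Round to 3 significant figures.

Hyperfocal distance H = f²/(N·c) + f = 200²/(22 × 0.018) + 200 = 40000/0.396 + 200 ≈ 101210.1 mm ≈ 101.2 m.
Near limit Dn = s·(H − f)/(H + s − 2f) = 6140 × (101210.1 − 200) / (101210.1 + 6140 − 2 × 200) = 6140 × 101010.1 / 106950.1 ≈ 5799.0 mm ≈ 5.80 m.

5.80 m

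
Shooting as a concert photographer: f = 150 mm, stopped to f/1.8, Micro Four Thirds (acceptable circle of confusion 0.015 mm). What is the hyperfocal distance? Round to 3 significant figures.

833 m

Hyperfocal distance H = f²/(N·c) + f = 150²/(1.8 × 0.015) + 150 = 22500/0.027 + 150 ≈ 833483.3 mm ≈ 833 m.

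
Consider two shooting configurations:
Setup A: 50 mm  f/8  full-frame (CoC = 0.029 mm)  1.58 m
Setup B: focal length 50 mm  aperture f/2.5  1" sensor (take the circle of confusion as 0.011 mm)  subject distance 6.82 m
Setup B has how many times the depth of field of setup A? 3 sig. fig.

Setup A: H = 50²/(8×0.029) + 50 ≈ 10825.9 mm; DoF = Df − Dn = 1841.46 − 1383.56 ≈ 457.90 mm.
Setup B: H = 50²/(2.5×0.011) + 50 ≈ 90959.1 mm; DoF = Df − Dn = 7368.8 − 6347.3 ≈ 1021.5 mm.
Ratio = 1021.5 / 457.90 ≈ 2.23.

2.23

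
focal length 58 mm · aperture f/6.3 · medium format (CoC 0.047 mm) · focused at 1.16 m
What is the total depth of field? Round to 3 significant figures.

227 mm

Hyperfocal distance H = f²/(N·c) + f = 58²/(6.3 × 0.047) + 58 = 3364/0.2961 + 58 ≈ 11419.0 mm ≈ 11.42 m.
Near limit Dn = s·(H − f)/(H + s − 2f) = 1160 × (11419.0 − 58) / (11419.0 + 1160 − 2 × 58) = 1160 × 11361.0 / 12463.0 ≈ 1057.43 mm.
Far limit Df = s·(H − f)/(H − s) = 1160 × (11419.0 − 58) / (11419.0 − 1160) = 1160 × 11361.0 / 10259.0 ≈ 1284.60 mm.
Depth of field = Df − Dn = 1284.60 − 1057.43 ≈ 227.17 mm.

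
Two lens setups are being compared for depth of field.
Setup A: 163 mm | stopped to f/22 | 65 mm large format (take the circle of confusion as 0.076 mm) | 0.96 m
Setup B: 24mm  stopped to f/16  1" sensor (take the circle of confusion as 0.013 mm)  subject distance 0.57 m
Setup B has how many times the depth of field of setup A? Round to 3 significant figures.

Setup A: H = 163²/(22×0.076) + 163 ≈ 16053.6 mm; DoF = Df − Dn = 1010.692 − 914.150 ≈ 96.542 mm.
Setup B: H = 24²/(16×0.013) + 24 ≈ 2793.2 mm; DoF = Df − Dn = 709.99 − 476.12 ≈ 233.87 mm.
Ratio = 233.87 / 96.542 ≈ 2.42.

2.42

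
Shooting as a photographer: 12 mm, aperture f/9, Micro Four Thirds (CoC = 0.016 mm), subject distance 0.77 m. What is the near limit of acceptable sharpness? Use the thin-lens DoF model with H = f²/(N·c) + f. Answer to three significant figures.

Hyperfocal distance H = f²/(N·c) + f = 12²/(9 × 0.016) + 12 = 144/0.144 + 12 ≈ 1012.0 mm ≈ 1.012 m.
Near limit Dn = s·(H − f)/(H + s − 2f) = 770 × (1012.0 − 12) / (1012.0 + 770 − 2 × 12) = 770 × 1000.0 / 1758.0 ≈ 438.00 mm.

438 mm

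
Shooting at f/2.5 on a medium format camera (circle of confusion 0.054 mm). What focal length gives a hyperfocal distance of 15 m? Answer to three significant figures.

44.9 mm

From H = f²/(N·c) + f, with f ≪ H: f ≈ √(H·N·c) = √(15000 × 2.5 × 0.054) = √2025.0 ≈ 45.00 mm.
Exact: f² + N·c·f − N·c·H = 0 ⇒ f = (−N·c + √((N·c)² + 4·N·c·H))/2 = (−0.135 + √8100.0)/2 ≈ 44.933 mm ≈ 44.9 mm.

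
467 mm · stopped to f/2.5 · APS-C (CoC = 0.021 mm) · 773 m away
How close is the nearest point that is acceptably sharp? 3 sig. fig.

Hyperfocal distance H = f²/(N·c) + f = 467²/(2.5 × 0.021) + 467 = 218089/0.0525 + 467 ≈ 4154543.2 mm ≈ 4155 m.
Near limit Dn = s·(H − f)/(H + s − 2f) = 773000 × (4154543.2 − 467) / (4154543.2 + 773000 − 2 × 467) = 773000 × 4154076.2 / 4926609.2 ≈ 651787 mm ≈ 652 m.

652 m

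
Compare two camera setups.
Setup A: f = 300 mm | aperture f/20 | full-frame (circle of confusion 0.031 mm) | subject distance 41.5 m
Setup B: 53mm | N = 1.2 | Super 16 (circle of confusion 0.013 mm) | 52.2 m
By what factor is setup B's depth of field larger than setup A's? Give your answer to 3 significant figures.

1.29

Setup A: H = 300²/(20×0.031) + 300 ≈ 145461.3 mm; DoF = Df − Dn = 57947 − 32325 ≈ 25622 mm.
Setup B: H = 53²/(1.2×0.013) + 53 ≈ 180117.1 mm; DoF = Df − Dn = 73480 − 40478 ≈ 33002 mm.
Ratio = 33002 / 25622 ≈ 1.29.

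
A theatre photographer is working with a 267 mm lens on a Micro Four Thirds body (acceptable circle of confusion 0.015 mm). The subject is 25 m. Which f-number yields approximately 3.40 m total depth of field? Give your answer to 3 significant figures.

Write h = H − f = f²/(N·c). The thin-lens limits are Dn = s·h/(h + (s−f)) and Df = s·h/(h − (s−f)), so DoF = Df − Dn = 2·s·(s−f)·h / (h² − (s−f)²).
That is a quadratic in h: DoF·h² − 2·s·(s−f)·h − DoF·(s−f)² = 0 ⇒ h = (s−f)·(s + √(s² + DoF²)) / DoF = 24733 × (25000 + √(25000² + 3400²)) / 3400 = 24733 × (25000 + 25230.1) / 3400 ≈ 365395 mm.
Then N = f²/(c·h) = 267² / (0.015 × 365395) = 71289 / 5480.9 ≈ 13.

f/13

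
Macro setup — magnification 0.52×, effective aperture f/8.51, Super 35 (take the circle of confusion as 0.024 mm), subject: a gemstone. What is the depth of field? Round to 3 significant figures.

At magnification m, DoF ≈ 2·N_eff·c/m² = 2 × 8.51 × 0.024 / 0.52² = 0.4085 / 0.2704 ≈ 1.51 mm.

1.51 mm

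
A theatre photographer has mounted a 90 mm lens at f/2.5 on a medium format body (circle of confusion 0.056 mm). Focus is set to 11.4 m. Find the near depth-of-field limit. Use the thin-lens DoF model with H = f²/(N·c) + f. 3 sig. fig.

9.54 m

Hyperfocal distance H = f²/(N·c) + f = 90²/(2.5 × 0.056) + 90 = 8100/0.14 + 90 ≈ 57947.1 mm ≈ 57.95 m.
Near limit Dn = s·(H − f)/(H + s − 2f) = 11400 × (57947.1 − 90) / (57947.1 + 11400 − 2 × 90) = 11400 × 57857.1 / 69167.1 ≈ 9535.9 mm ≈ 9.54 m.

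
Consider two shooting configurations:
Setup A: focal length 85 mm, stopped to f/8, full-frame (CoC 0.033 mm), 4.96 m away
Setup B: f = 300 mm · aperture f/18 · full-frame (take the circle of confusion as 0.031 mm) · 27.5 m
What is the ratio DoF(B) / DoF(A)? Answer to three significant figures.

Setup A: H = 85²/(8×0.033) + 85 ≈ 27452.4 mm; DoF = Df − Dn = 6035.0 − 4210.1 ≈ 1824.9 mm.
Setup B: H = 300²/(18×0.031) + 300 ≈ 161590.3 mm; DoF = Df − Dn = 33078.3 − 23531.6 ≈ 9546.7 mm.
Ratio = 9546.7 / 1824.9 ≈ 5.23.

5.23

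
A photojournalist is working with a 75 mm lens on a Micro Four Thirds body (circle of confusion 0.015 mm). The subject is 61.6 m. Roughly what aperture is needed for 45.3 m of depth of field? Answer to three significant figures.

Write h = H − f = f²/(N·c). The thin-lens limits are Dn = s·h/(h + (s−f)) and Df = s·h/(h − (s−f)), so DoF = Df − Dn = 2·s·(s−f)·h / (h² − (s−f)²).
That is a quadratic in h: DoF·h² − 2·s·(s−f)·h − DoF·(s−f)² = 0 ⇒ h = (s−f)·(s + √(s² + DoF²)) / DoF = 61525 × (61600 + √(61600² + 45300²)) / 45300 = 61525 × (61600 + 76463.4) / 45300 ≈ 187513 mm.
Then N = f²/(c·h) = 75² / (0.015 × 187513) = 5625 / 2812.7 ≈ 2.00.

f/2.00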